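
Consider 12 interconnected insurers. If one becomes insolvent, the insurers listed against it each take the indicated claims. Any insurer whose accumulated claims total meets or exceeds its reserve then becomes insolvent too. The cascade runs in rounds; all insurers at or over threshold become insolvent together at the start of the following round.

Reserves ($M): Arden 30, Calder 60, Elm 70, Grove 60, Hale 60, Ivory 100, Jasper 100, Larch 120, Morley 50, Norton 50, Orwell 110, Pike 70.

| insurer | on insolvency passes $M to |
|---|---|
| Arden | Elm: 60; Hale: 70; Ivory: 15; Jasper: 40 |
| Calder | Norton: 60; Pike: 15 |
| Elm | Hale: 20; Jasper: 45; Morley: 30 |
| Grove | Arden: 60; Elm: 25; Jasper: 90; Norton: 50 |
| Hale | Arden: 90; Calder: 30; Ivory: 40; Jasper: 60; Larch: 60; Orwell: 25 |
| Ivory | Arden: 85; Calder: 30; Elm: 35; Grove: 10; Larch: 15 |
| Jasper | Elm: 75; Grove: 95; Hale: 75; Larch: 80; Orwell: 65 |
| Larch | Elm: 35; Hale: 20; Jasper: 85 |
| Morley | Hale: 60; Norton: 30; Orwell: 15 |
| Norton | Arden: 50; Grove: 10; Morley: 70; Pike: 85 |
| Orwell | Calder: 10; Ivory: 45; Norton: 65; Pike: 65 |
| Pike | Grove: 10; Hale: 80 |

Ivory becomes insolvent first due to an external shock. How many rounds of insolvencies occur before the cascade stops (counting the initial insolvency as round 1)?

6

Round 1 — Ivory becomes insolvent (initial).
  Arden: +85 → 85 ≥ 30
  Calder: +30 → 30 < 60
  Elm: +35 → 35 < 70
  Grove: +10 → 10 < 60
  Larch: +15 → 15 < 120
Round 2 — Arden becomes insolvent.
  Elm: +60 → 95 ≥ 70
  Hale: +70 → 70 ≥ 60
  Jasper: +40 → 40 < 100
Round 3 — Elm, Hale become insolvent.
  Calder: +30 → 60 ≥ 60
  Jasper: +45+60 → 145 ≥ 100
  Larch: +60 → 75 < 120
  Morley: +30 → 30 < 50
  Orwell: +25 → 25 < 110
Round 4 — Calder, Jasper become insolvent.
  Grove: +95 → 105 ≥ 60
  Larch: +80 → 155 ≥ 120
  Norton: +60 → 60 ≥ 50
  Orwell: +65 → 90 < 110
  Pike: +15 → 15 < 70
Round 5 — Grove, Larch, Norton become insolvent.
  Morley: +70 → 100 ≥ 50
  Pike: +85 → 100 ≥ 70
Round 6 — Morley, Pike become insolvent.
  Orwell: +15 → 105 < 110
No further insolvencies.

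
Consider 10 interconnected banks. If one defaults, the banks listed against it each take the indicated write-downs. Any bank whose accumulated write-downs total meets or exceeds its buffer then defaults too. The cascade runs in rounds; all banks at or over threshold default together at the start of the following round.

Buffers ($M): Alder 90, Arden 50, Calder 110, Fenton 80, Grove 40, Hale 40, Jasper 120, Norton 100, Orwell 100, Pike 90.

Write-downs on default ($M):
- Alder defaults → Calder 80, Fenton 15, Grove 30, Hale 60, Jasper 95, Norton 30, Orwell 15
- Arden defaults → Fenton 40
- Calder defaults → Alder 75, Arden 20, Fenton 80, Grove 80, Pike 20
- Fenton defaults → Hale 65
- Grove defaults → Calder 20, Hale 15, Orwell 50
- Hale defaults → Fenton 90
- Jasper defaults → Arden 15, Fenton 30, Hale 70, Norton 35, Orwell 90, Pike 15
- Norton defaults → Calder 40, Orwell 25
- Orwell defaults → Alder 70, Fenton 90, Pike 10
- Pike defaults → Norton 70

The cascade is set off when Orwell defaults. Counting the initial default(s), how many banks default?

Round 1 — Orwell defaults (initial).
  Alder: +70 → 70 < 90
  Fenton: +90 → 90 ≥ 80
  Pike: +10 → 10 < 90
Round 2 — Fenton defaults.
  Hale: +65 → 65 ≥ 40
Round 3 — Hale defaults.
No further defaults.

3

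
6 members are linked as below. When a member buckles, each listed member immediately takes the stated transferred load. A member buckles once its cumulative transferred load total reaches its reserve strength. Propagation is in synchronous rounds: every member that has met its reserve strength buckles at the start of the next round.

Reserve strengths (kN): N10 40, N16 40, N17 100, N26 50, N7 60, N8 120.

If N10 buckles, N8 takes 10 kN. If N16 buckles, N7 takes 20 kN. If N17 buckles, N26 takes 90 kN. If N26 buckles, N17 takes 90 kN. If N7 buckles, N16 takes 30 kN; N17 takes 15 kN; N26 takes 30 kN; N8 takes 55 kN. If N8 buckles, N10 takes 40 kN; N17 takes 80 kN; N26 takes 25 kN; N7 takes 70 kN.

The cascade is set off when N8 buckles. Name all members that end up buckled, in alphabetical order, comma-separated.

Round 1 — N8 buckles (initial).
  N10: +40 → 40 ≥ 40
  N17: +80 → 80 < 100
  N26: +25 → 25 < 50
  N7: +70 → 70 ≥ 60
Round 2 — N10, N7 buckle.
  N16: +30 → 30 < 40
  N17: +15 → 95 < 100
  N26: +30 → 55 ≥ 50
Round 3 — N26 buckles.
  N17: +90 → 185 ≥ 100
Round 4 — N17 buckles.
No further bucklings.

N10, N17, N26, N7, N8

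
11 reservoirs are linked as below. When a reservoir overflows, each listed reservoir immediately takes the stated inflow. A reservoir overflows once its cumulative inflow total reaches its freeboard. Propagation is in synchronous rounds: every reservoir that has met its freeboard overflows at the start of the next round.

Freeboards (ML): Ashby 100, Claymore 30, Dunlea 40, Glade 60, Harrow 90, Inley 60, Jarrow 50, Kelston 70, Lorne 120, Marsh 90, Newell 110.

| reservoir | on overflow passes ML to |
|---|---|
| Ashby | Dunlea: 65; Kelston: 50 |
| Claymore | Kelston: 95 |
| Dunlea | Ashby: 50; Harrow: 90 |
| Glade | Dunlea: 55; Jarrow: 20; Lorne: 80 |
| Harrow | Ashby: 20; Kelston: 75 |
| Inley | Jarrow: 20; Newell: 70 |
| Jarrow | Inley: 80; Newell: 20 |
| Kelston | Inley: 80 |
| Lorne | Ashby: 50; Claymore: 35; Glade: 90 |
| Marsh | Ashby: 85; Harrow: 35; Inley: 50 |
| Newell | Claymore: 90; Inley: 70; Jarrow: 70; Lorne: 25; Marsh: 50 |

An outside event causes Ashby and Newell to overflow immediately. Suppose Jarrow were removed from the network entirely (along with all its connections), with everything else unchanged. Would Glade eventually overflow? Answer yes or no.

no

With Jarrow removed:
Round 1 — Ashby, Newell overflow (initial).
  Claymore: +90 → 90 ≥ 30
  Dunlea: +65 → 65 ≥ 40
  Inley: +70 → 70 ≥ 60
  Kelston: +50 → 50 < 70
  Lorne: +25 → 25 < 120
  Marsh: +50 → 50 < 90
Round 2 — Claymore, Dunlea, Inley overflow.
  Harrow: +90 → 90 ≥ 90
  Kelston: +95 → 145 ≥ 70
Round 3 — Harrow, Kelston overflow.
No further overflows.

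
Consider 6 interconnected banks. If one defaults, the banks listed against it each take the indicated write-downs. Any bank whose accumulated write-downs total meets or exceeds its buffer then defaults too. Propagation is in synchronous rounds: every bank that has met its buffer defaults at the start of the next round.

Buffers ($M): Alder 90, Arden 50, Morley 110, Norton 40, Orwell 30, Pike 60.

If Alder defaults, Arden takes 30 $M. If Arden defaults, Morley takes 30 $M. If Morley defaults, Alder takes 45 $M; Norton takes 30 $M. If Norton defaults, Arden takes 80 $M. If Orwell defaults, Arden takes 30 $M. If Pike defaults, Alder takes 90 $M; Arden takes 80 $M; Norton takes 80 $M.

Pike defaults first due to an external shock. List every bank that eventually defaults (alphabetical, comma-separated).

Round 1 — Pike defaults (initial).
  Alder: +90 → 90 ≥ 90
  Arden: +80 → 80 ≥ 50
  Norton: +80 → 80 ≥ 40
Round 2 — Alder, Arden, Norton default.
  Morley: +30 → 30 < 110
No further defaults.

Alder, Arden, Norton, Pike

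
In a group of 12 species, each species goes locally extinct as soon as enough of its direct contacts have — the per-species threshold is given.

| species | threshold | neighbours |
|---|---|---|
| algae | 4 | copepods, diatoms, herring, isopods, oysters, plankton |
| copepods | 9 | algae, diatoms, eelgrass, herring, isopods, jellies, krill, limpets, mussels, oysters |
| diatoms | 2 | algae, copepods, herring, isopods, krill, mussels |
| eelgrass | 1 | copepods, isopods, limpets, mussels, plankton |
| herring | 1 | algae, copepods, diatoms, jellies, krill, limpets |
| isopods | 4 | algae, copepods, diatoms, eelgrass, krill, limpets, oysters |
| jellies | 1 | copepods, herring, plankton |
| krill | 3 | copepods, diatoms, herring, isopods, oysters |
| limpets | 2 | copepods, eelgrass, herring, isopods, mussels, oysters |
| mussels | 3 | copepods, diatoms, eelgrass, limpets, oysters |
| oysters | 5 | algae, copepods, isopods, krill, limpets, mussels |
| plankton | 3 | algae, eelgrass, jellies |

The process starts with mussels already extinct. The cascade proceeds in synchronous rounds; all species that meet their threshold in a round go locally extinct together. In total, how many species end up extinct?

Round 1 — mussels goes locally extinct (initial).
Round 2 — checking thresholds:
  copepods: 1 of 10 neighbours < 9, not yet.
  diatoms: 1 of 6 neighbours < 2, not yet.
  eelgrass: 1 of 5 neighbours ≥ 1, goes locally extinct.
  limpets: 1 of 6 neighbours < 2, not yet.
  oysters: 1 of 6 neighbours < 5, not yet.
Round 3 — checking thresholds:
  copepods: 2 of 10 neighbours < 9, not yet.
  diatoms: 1 of 6 neighbours < 2, not yet.
  isopods: 1 of 7 neighbours < 4, not yet.
  limpets: 2 of 6 neighbours ≥ 2, goes locally extinct.
  oysters: 1 of 6 neighbours < 5, not yet.
  plankton: 1 of 3 neighbours < 3, not yet.
Round 4 — checking thresholds:
  copepods: 3 of 10 neighbours < 9, not yet.
  diatoms: 1 of 6 neighbours < 2, not yet.
  herring: 1 of 6 neighbours ≥ 1, goes locally extinct.
  isopods: 2 of 7 neighbours < 4, not yet.
  oysters: 2 of 6 neighbours < 5, not yet.
  plankton: 1 of 3 neighbours < 3, not yet.
Round 5 — checking thresholds:
  algae: 1 of 6 neighbours < 4, not yet.
  copepods: 4 of 10 neighbours < 9, not yet.
  diatoms: 2 of 6 neighbours ≥ 2, goes locally extinct.
  isopods: 2 of 7 neighbours < 4, not yet.
  jellies: 1 of 3 neighbours ≥ 1, goes locally extinct.
  krill: 1 of 5 neighbours < 3, not yet.
  oysters: 2 of 6 neighbours < 5, not yet.
  plankton: 1 of 3 neighbours < 3, not yet.
Round 6 — no new extinctions; cascade stops.

6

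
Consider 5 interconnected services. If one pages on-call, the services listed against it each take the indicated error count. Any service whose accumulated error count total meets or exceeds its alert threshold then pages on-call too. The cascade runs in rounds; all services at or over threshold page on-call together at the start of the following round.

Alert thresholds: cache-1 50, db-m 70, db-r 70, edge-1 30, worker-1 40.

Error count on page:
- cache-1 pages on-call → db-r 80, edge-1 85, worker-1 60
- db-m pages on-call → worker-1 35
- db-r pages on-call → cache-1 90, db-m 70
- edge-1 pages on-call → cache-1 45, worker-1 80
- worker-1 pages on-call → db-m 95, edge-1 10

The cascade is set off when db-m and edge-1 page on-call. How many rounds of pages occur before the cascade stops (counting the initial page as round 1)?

2

Round 1 — db-m, edge-1 page on-call (initial).
  cache-1: +45 → 45 < 50
  worker-1: +35+80 → 115 ≥ 40
Round 2 — worker-1 pages on-call.
No further pages.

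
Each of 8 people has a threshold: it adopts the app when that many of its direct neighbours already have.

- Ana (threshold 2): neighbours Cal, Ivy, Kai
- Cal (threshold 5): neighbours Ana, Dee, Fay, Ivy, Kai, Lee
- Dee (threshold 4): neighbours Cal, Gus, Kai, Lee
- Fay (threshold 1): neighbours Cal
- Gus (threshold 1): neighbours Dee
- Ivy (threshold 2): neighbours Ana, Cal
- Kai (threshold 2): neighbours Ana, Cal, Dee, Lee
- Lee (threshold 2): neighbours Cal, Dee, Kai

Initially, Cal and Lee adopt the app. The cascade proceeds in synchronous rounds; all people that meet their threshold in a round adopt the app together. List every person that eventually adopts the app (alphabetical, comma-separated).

Ana, Cal, Fay, Ivy, Kai, Lee

Round 1 — Cal, Lee adopt the app (initial).
Round 2 — checking thresholds:
  Ana: 1 of 3 neighbours < 2, not yet.
  Dee: 2 of 4 neighbours < 4, not yet.
  Fay: 1 of 1 neighbours ≥ 1, adopts the app.
  Ivy: 1 of 2 neighbours < 2, not yet.
  Kai: 2 of 4 neighbours ≥ 2, adopts the app.
Round 3 — checking thresholds:
  Ana: 2 of 3 neighbours ≥ 2, adopts the app.
  Dee: 3 of 4 neighbours < 4, not yet.
  Ivy: 1 of 2 neighbours < 2, not yet.
Round 4 — checking thresholds:
  Dee: 3 of 4 neighbours < 4, not yet.
  Ivy: 2 of 2 neighbours ≥ 2, adopts the app.
Round 5 — no new adoptions; cascade stops.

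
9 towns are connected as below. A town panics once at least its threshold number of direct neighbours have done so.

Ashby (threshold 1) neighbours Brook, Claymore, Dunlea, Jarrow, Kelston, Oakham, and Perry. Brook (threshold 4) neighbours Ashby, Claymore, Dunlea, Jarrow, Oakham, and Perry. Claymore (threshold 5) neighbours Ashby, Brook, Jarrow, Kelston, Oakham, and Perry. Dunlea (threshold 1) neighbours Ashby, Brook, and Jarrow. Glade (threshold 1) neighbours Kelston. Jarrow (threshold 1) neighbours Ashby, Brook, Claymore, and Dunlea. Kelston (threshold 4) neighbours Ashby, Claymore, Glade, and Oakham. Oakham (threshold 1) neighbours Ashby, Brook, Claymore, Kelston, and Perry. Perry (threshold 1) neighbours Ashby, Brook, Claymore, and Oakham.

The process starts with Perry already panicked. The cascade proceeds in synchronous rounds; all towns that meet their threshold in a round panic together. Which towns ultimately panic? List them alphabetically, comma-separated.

Ashby, Brook, Claymore, Dunlea, Jarrow, Oakham, Perry

Round 1 — Perry panics (initial).
Round 2 — checking thresholds:
  Ashby: 1 of 7 neighbours ≥ 1, panics.
  Brook: 1 of 6 neighbours < 4, holds.
  Claymore: 1 of 6 neighbours < 5, holds.
  Oakham: 1 of 5 neighbours ≥ 1, panics.
Round 3 — checking thresholds:
  Brook: 3 of 6 neighbours < 4, holds.
  Claymore: 3 of 6 neighbours < 5, holds.
  Dunlea: 1 of 3 neighbours ≥ 1, panics.
  Jarrow: 1 of 4 neighbours ≥ 1, panics.
  Kelston: 2 of 4 neighbours < 4, holds.
Round 4 — checking thresholds:
  Brook: 5 of 6 neighbours ≥ 4, panics.
  Claymore: 4 of 6 neighbours < 5, holds.
  Kelston: 2 of 4 neighbours < 4, holds.
Round 5 — checking thresholds:
  Claymore: 5 of 6 neighbours ≥ 5, panics.
  Kelston: 2 of 4 neighbours < 4, holds.
Round 6 — no new panics; cascade stops.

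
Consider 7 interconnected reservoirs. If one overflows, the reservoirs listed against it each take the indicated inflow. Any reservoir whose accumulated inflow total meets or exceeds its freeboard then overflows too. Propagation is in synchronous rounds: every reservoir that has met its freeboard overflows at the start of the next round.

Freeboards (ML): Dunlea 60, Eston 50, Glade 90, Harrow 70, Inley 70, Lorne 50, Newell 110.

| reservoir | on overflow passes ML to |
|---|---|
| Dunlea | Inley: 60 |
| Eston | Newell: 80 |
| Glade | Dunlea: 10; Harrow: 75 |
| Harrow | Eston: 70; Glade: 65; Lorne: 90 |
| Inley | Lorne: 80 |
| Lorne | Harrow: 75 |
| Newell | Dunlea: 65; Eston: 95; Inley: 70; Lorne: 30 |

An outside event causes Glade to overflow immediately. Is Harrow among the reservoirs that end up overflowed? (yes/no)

Round 1 — Glade overflows (initial).
  Dunlea: +10 → 10 < 60
  Harrow: +75 → 75 ≥ 70
Round 2 — Harrow overflows.
  Eston: +70 → 70 ≥ 50
  Lorne: +90 → 90 ≥ 50
Round 3 — Eston, Lorne overflow.
  Newell: +80 → 80 < 110
No further overflows.

yes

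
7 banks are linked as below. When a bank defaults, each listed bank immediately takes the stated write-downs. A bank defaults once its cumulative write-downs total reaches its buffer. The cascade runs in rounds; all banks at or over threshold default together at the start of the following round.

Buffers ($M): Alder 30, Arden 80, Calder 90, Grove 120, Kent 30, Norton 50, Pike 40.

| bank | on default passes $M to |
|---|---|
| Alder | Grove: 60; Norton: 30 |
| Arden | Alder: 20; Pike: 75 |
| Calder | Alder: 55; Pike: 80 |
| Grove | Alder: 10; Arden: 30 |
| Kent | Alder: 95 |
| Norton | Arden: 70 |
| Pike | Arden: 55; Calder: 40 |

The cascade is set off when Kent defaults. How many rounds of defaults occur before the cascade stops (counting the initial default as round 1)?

2

Round 1 — Kent defaults (initial).
  Alder: +95 → 95 ≥ 30
Round 2 — Alder defaults.
  Grove: +60 → 60 < 120
  Norton: +30 → 30 < 50
No further defaults.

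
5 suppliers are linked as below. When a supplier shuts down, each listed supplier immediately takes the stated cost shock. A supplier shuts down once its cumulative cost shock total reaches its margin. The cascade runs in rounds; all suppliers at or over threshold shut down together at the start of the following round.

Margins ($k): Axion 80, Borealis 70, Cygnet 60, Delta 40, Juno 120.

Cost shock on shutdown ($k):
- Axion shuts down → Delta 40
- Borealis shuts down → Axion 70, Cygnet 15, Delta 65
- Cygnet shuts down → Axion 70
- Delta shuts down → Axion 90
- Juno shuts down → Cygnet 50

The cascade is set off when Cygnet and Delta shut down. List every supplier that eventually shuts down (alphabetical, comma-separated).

Round 1 — Cygnet, Delta shut down (initial).
  Axion: +70+90 → 160 ≥ 80
Round 2 — Axion shuts down.
No further shutdowns.

Axion, Cygnet, Delta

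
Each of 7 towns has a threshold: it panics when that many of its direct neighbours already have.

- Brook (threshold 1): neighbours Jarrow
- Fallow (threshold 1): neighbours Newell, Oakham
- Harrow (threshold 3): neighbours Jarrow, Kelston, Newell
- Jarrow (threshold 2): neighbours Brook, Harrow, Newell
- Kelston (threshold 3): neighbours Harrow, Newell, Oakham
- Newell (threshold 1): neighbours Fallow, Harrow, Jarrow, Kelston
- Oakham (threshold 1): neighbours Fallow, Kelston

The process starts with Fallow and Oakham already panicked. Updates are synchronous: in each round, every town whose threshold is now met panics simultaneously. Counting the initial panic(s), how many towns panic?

3

Round 1 — Fallow, Oakham panic (initial).
Round 2 — checking thresholds:
  Kelston: 1 of 3 neighbours < 3, below threshold.
  Newell: 1 of 4 neighbours ≥ 1, panics.
Round 3 — no new panics; cascade stops.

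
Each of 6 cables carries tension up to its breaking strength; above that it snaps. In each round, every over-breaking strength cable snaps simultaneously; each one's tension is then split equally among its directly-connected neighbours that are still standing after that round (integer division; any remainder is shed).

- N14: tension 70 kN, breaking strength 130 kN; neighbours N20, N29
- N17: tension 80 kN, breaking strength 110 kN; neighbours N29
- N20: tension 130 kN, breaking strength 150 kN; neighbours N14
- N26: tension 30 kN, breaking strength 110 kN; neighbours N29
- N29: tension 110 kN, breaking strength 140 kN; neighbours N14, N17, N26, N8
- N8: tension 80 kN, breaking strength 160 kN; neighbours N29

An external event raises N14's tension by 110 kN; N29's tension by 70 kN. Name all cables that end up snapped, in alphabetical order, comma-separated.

N14, N17, N20, N29

Round 1 — N14 at 180 > 130; N29 at 180 > 140. N14, N29 snap.
  N14 sheds 180 kN to N20: 180 each.
    N20: 130+180 = 310 > 150
  N29 sheds 180 kN to N17, N26, N8: 60 each.
    N17: 80+60 = 140 > 110
    N26: 30+60 = 90 ≤ 110
    N8: 80+60 = 140 ≤ 160
Round 2 — N17, N20 snap.
  N17 sheds 140 kN: no online neighbours, lost.
  N20 sheds 310 kN: no online neighbours, lost.
No further breaks.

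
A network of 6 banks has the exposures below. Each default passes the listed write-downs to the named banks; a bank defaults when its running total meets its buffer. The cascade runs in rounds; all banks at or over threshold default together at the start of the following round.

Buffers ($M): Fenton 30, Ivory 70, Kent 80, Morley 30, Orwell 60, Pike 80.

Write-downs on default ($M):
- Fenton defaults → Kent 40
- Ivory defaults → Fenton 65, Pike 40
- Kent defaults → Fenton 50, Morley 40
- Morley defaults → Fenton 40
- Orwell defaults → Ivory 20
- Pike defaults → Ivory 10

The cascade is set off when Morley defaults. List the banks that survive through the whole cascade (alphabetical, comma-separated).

Ivory, Kent, Orwell, Pike

Round 1 — Morley defaults (initial).
  Fenton: +40 → 40 ≥ 30
Round 2 — Fenton defaults.
  Kent: +40 → 40 < 80
No further defaults.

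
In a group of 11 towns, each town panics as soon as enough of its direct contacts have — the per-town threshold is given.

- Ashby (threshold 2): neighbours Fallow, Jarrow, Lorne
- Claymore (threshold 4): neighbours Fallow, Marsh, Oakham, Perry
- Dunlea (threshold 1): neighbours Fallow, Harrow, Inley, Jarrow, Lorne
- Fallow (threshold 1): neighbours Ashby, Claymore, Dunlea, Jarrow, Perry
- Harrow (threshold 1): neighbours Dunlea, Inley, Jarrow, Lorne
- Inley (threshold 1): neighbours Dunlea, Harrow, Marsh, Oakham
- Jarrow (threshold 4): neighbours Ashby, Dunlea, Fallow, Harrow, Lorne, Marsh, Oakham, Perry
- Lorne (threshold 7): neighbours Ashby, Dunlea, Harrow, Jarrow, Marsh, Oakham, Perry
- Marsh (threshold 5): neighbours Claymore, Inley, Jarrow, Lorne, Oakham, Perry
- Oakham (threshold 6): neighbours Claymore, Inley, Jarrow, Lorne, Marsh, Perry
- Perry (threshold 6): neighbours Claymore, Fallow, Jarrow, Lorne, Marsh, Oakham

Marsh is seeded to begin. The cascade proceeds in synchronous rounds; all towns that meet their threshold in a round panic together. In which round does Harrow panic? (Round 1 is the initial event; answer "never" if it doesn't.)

3

Round 1 — Marsh panics (initial).
Round 2 — checking thresholds:
  Claymore: 1 of 4 neighbours < 4, not yet.
  Inley: 1 of 4 neighbours ≥ 1, panics.
  Jarrow: 1 of 8 neighbours < 4, not yet.
  Lorne: 1 of 7 neighbours < 7, not yet.
  Oakham: 1 of 6 neighbours < 6, not yet.
  Perry: 1 of 6 neighbours < 6, not yet.
Round 3 — checking thresholds:
  Claymore: 1 of 4 neighbours < 4, not yet.
  Dunlea: 1 of 5 neighbours ≥ 1, panics.
  Harrow: 1 of 4 neighbours ≥ 1, panics.
  Jarrow: 1 of 8 neighbours < 4, not yet.
  Lorne: 1 of 7 neighbours < 7, not yet.
  Oakham: 2 of 6 neighbours < 6, not yet.
  Perry: 1 of 6 neighbours < 6, not yet.
Round 4 — checking thresholds:
  Claymore: 1 of 4 neighbours < 4, not yet.
  Fallow: 1 of 5 neighbours ≥ 1, panics.
  Jarrow: 3 of 8 neighbours < 4, not yet.
  Lorne: 3 of 7 neighbours < 7, not yet.
  Oakham: 2 of 6 neighbours < 6, not yet.
  Perry: 1 of 6 neighbours < 6, not yet.
Round 5 — checking thresholds:
  Ashby: 1 of 3 neighbours < 2, not yet.
  Claymore: 2 of 4 neighbours < 4, not yet.
  Jarrow: 4 of 8 neighbours ≥ 4, panics.
  Lorne: 3 of 7 neighbours < 7, not yet.
  Oakham: 2 of 6 neighbours < 6, not yet.
  Perry: 2 of 6 neighbours < 6, not yet.
Round 6 — checking thresholds:
  Ashby: 2 of 3 neighbours ≥ 2, panics.
  Claymore: 2 of 4 neighbours < 4, not yet.
  Lorne: 4 of 7 neighbours < 7, not yet.
  Oakham: 3 of 6 neighbours < 6, not yet.
  Perry: 3 of 6 neighbours < 6, not yet.
Round 7 — no new panics; cascade stops.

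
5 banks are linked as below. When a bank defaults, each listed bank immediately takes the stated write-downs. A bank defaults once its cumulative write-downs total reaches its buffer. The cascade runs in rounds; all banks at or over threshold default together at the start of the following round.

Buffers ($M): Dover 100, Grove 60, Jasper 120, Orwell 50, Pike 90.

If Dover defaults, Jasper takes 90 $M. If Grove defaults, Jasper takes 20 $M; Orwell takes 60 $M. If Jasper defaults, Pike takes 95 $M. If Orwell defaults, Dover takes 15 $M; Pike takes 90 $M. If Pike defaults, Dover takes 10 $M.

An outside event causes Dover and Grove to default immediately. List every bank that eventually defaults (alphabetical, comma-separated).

Dover, Grove, Orwell, Pike

Round 1 — Dover, Grove default (initial).
  Jasper: +90+20 → 110 < 120
  Orwell: +60 → 60 ≥ 50
Round 2 — Orwell defaults.
  Pike: +90 → 90 ≥ 90
Round 3 — Pike defaults.
No further defaults.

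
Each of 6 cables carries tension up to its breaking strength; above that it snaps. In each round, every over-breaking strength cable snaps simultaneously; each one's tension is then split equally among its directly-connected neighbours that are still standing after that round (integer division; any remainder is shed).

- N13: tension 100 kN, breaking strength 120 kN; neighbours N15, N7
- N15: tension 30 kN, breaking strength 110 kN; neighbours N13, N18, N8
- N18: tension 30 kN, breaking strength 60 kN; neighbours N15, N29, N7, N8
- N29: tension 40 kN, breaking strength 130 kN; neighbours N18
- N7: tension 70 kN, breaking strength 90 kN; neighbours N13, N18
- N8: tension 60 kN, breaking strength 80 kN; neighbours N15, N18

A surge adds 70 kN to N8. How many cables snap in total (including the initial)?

Round 1 — N8 at 130 > 80. N8 snaps.
  N8 sheds 130 kN to N15, N18: 65 each.
    N15: 30+65 = 95 ≤ 110
    N18: 30+65 = 95 > 60
Round 2 — N18 snaps.
  N18 sheds 95 kN to N15, N29, N7: 31 each (2 lost).
    N15: 95+31 = 126 > 110
    N29: 40+31 = 71 ≤ 130
    N7: 70+31 = 101 > 90
Round 3 — N15, N7 snap.
  N15 sheds 126 kN to N13: 126 each.
    N13: 100+126 = 226 > 120
  N7 sheds 101 kN to N13: 101 each.
    N13: 226+101 = 327 > 120
Round 4 — N13 snaps.
  N13 sheds 327 kN: no online neighbours, lost.
No further breaks.

5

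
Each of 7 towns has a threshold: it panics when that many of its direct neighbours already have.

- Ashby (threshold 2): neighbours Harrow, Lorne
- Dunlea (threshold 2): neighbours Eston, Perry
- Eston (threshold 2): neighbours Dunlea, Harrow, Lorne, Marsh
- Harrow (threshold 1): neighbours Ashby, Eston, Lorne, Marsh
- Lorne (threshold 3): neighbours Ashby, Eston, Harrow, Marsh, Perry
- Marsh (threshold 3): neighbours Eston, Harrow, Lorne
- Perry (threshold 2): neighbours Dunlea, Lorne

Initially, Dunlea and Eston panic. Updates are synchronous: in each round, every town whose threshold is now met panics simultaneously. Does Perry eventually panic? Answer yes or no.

no

Round 1 — Dunlea, Eston panic (initial).
Round 2 — checking thresholds:
  Harrow: 1 of 4 neighbours ≥ 1, panics.
  Lorne: 1 of 5 neighbours < 3, not yet.
  Marsh: 1 of 3 neighbours < 3, not yet.
  Perry: 1 of 2 neighbours < 2, not yet.
Round 3 — no new panics; cascade stops.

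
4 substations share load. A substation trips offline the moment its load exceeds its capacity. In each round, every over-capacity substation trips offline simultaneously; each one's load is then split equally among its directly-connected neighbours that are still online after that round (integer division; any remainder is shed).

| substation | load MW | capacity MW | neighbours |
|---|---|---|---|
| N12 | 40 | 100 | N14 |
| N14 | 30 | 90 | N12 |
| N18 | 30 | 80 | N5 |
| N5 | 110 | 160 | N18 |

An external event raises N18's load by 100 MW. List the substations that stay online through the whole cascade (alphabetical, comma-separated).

Round 1 — N18 at 130 > 80. N18 trips offline.
  N18 sheds 130 MW to N5: 130 each.
    N5: 110+130 = 240 > 160
Round 2 — N5 trips offline.
  N5 sheds 240 MW: no online neighbours, lost.
No further trips.

N12, N14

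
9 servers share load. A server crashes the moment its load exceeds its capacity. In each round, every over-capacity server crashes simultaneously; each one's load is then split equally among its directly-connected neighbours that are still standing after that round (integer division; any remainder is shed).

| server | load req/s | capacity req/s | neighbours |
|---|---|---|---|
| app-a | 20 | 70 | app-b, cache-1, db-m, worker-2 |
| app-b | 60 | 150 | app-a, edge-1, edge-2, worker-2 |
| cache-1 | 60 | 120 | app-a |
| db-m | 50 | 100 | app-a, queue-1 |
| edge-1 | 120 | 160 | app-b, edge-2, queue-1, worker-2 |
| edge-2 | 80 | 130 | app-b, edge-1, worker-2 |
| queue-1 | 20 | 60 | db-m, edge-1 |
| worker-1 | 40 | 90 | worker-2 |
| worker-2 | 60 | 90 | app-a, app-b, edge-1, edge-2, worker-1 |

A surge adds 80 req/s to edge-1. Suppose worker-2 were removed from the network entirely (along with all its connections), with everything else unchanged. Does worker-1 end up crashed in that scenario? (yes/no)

With worker-2 removed:
Round 1 — edge-1 at 200 > 160. edge-1 crashes.
  edge-1 sheds 200 req/s to app-b, edge-2, queue-1: 66 each (2 lost).
    app-b: 60+66 = 126 ≤ 150
    edge-2: 80+66 = 146 > 130
    queue-1: 20+66 = 86 > 60
Round 2 — edge-2, queue-1 crash.
  edge-2 sheds 146 req/s to app-b: 146 each.
    app-b: 126+146 = 272 > 150
  queue-1 sheds 86 req/s to db-m: 86 each.
    db-m: 50+86 = 136 > 100
Round 3 — app-b, db-m crash.
  app-b sheds 272 req/s to app-a: 272 each.
    app-a: 20+272 = 292 > 70
  db-m sheds 136 req/s to app-a: 136 each.
    app-a: 292+136 = 428 > 70
Round 4 — app-a crashes.
  app-a sheds 428 req/s to cache-1: 428 each.
    cache-1: 60+428 = 488 > 120
Round 5 — cache-1 crashes.
  cache-1 sheds 488 req/s: no online neighbours, lost.
No further crashes.

no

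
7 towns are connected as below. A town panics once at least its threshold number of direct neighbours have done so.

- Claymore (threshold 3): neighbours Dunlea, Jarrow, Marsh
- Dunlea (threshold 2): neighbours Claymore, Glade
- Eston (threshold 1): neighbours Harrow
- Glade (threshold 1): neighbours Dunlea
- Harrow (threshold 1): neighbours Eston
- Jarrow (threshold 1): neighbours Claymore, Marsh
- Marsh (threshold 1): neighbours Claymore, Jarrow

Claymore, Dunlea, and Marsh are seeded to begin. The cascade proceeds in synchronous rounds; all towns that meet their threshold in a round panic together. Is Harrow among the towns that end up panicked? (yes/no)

no

Round 1 — Claymore, Dunlea, Marsh panic (initial).
Round 2 — checking thresholds:
  Glade: 1 of 1 neighbours ≥ 1, panics.
  Jarrow: 2 of 2 neighbours ≥ 1, panics.
Round 3 — no new panics; cascade stops.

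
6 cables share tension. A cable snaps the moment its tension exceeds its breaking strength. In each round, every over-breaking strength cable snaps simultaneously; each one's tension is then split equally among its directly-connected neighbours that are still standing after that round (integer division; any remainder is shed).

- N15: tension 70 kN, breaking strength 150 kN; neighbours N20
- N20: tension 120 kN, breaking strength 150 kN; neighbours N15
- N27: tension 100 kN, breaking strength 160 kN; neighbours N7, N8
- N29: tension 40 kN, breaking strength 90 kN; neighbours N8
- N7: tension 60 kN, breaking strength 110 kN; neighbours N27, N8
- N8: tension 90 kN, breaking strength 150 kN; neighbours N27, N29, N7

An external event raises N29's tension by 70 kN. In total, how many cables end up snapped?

4

Round 1 — N29 at 110 > 90. N29 snaps.
  N29 sheds 110 kN to N8: 110 each.
    N8: 90+110 = 200 > 150
Round 2 — N8 snaps.
  N8 sheds 200 kN to N27, N7: 100 each.
    N27: 100+100 = 200 > 160
    N7: 60+100 = 160 > 110
Round 3 — N27, N7 snap.
  N27 sheds 200 kN: no online neighbours, lost.
  N7 sheds 160 kN: no online neighbours, lost.
No further breaks.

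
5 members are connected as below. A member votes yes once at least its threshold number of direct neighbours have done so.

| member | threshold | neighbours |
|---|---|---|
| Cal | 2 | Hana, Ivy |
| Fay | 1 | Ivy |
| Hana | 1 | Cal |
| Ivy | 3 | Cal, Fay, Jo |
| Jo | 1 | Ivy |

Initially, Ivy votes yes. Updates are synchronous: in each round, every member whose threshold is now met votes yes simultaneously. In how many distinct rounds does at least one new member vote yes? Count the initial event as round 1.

Round 1 — Ivy votes yes (initial).
Round 2 — checking thresholds:
  Cal: 1 of 2 neighbours < 2, holds.
  Fay: 1 of 1 neighbours ≥ 1, votes yes.
  Jo: 1 of 1 neighbours ≥ 1, votes yes.
Round 3 — no new yes votes; cascade stops.

2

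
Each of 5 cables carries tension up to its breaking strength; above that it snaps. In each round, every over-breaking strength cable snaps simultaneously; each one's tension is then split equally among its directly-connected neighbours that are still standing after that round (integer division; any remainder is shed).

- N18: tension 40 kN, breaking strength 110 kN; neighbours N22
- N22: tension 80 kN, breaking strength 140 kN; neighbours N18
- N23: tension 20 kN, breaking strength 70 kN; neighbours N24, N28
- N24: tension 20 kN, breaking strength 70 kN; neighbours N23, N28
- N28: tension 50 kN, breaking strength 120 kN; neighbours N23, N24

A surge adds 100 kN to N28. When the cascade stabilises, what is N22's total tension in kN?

80

Round 1 — N28 at 150 > 120. N28 snaps.
  N28 sheds 150 kN to N23, N24: 75 each.
    N23: 20+75 = 95 > 70
    N24: 20+75 = 95 > 70
Round 2 — N23, N24 snap.
  N23 sheds 95 kN: no online neighbours, lost.
  N24 sheds 95 kN: no online neighbours, lost.
No further breaks.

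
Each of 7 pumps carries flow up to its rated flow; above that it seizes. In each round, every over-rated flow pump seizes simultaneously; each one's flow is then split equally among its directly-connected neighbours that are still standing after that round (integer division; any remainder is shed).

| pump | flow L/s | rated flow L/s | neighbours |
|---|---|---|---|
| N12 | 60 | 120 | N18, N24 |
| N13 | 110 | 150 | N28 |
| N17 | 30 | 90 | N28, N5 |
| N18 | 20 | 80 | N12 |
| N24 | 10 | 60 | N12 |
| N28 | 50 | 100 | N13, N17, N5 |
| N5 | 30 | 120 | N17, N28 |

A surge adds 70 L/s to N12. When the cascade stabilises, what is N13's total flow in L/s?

Round 1 — N12 at 130 > 120. N12 seizes.
  N12 sheds 130 L/s to N18, N24: 65 each.
    N18: 20+65 = 85 > 80
    N24: 10+65 = 75 > 60
Round 2 — N18, N24 seize.
  N18 sheds 85 L/s: no online neighbours, lost.
  N24 sheds 75 L/s: no online neighbours, lost.
No further seizures.

110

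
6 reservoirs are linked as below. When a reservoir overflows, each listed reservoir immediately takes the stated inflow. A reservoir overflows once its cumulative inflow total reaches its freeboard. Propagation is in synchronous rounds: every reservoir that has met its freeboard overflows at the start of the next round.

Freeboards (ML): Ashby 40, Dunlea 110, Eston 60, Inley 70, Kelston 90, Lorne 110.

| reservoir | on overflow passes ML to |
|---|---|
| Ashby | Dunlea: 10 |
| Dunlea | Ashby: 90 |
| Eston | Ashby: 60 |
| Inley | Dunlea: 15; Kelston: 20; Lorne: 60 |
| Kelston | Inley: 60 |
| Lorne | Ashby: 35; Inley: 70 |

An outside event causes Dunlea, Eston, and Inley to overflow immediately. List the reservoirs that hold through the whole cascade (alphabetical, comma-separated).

Kelston, Lorne

Round 1 — Dunlea, Eston, Inley overflow (initial).
  Ashby: +90+60 → 150 ≥ 40
  Kelston: +20 → 20 < 90
  Lorne: +60 → 60 < 110
Round 2 — Ashby overflows.
No further overflows.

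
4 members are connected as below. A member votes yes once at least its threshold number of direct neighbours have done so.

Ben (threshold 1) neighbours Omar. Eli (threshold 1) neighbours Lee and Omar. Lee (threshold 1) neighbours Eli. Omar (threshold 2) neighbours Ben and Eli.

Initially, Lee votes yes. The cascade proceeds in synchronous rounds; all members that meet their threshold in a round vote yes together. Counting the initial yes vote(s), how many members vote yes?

Round 1 — Lee votes yes (initial).
Round 2 — checking thresholds:
  Eli: 1 of 2 neighbours ≥ 1, votes yes.
Round 3 — no new yes votes; cascade stops.

2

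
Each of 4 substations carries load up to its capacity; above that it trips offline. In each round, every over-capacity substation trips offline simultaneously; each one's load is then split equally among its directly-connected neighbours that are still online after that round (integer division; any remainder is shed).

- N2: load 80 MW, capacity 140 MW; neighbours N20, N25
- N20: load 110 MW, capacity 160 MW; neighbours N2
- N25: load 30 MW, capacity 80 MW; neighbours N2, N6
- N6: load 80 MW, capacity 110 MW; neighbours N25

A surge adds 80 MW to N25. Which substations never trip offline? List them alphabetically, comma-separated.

Round 1 — N25 at 110 > 80. N25 trips offline.
  N25 sheds 110 MW to N2, N6: 55 each.
    N2: 80+55 = 135 ≤ 140
    N6: 80+55 = 135 > 110
Round 2 — N6 trips offline.
  N6 sheds 135 MW: no online neighbours, lost.
No further trips.

N2, N20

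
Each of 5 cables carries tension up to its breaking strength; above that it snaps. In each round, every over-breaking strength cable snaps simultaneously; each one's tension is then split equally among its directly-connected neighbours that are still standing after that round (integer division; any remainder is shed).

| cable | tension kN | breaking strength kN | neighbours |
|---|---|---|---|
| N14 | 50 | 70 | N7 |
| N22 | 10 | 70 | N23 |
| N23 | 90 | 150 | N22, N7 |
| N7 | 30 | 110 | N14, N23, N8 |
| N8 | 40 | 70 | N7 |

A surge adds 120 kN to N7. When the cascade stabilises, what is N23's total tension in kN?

Round 1 — N7 at 150 > 110. N7 snaps.
  N7 sheds 150 kN to N14, N23, N8: 50 each.
    N14: 50+50 = 100 > 70
    N23: 90+50 = 140 ≤ 150
    N8: 40+50 = 90 > 70
Round 2 — N14, N8 snap.
  N14 sheds 100 kN: no online neighbours, lost.
  N8 sheds 90 kN: no online neighbours, lost.
No further breaks.

140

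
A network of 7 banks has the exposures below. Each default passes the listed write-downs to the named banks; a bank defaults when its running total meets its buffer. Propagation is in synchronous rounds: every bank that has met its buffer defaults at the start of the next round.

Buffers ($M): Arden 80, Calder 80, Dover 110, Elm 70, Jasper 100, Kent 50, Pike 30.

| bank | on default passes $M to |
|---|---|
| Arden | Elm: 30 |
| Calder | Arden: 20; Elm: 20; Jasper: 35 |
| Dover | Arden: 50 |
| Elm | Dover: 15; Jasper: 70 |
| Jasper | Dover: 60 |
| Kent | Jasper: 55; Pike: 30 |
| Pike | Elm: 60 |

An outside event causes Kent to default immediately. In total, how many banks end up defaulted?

2

Round 1 — Kent defaults (initial).
  Jasper: +55 → 55 < 100
  Pike: +30 → 30 ≥ 30
Round 2 — Pike defaults.
  Elm: +60 → 60 < 70
No further defaults.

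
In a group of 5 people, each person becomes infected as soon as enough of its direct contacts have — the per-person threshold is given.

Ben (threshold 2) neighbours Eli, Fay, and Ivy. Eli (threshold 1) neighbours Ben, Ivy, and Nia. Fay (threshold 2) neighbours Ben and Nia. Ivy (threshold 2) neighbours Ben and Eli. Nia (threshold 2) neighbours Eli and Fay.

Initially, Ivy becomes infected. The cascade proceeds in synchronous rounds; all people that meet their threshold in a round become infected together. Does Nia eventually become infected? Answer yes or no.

no

Round 1 — Ivy becomes infected (initial).
Round 2 — checking thresholds:
  Ben: 1 of 3 neighbours < 2, not yet.
  Eli: 1 of 3 neighbours ≥ 1, becomes infected.
Round 3 — checking thresholds:
  Ben: 2 of 3 neighbours ≥ 2, becomes infected.
  Nia: 1 of 2 neighbours < 2, not yet.
Round 4 — no new infections; cascade stops.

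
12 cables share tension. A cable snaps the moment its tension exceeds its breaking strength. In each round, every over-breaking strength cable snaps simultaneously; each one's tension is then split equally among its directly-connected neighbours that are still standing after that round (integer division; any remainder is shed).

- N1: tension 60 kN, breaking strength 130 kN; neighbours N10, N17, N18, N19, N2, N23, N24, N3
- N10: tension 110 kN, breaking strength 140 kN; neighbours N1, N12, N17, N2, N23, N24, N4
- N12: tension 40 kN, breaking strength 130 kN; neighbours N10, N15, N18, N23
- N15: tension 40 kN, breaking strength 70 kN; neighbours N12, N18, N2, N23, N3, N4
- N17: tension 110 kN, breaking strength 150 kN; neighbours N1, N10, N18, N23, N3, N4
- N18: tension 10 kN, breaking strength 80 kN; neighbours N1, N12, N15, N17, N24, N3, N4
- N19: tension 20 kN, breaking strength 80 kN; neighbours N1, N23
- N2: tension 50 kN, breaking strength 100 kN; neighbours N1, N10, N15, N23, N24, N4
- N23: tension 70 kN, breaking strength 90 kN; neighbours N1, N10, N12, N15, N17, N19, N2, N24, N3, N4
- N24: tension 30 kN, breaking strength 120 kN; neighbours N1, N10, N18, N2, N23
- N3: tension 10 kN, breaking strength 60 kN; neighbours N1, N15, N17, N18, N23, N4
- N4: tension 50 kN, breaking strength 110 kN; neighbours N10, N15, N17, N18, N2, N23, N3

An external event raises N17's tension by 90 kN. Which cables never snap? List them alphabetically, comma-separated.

Round 1 — N17 at 200 > 150. N17 snaps.
  N17 sheds 200 kN to N1, N10, N18, N23, N3, N4: 33 each (2 lost).
    N1: 60+33 = 93 ≤ 130
    N10: 110+33 = 143 > 140
    N18: 10+33 = 43 ≤ 80
    N23: 70+33 = 103 > 90
    N3: 10+33 = 43 ≤ 60
    N4: 50+33 = 83 ≤ 110
Round 2 — N10, N23 snap.
  N10 sheds 143 kN to N1, N12, N2, N24, N4: 28 each (3 lost).
    N1: 93+28 = 121 ≤ 130
    N12: 40+28 = 68 ≤ 130
    N2: 50+28 = 78 ≤ 100
    N24: 30+28 = 58 ≤ 120
    N4: 83+28 = 111 > 110
  N23 sheds 103 kN to N1, N12, N15, N19, N2, N24, N3, N4: 12 each (7 lost).
    N1: 121+12 = 133 > 130
    N12: 68+12 = 80 ≤ 130
    N15: 40+12 = 52 ≤ 70
    N19: 20+12 = 32 ≤ 80
    N2: 78+12 = 90 ≤ 100
    N24: 58+12 = 70 ≤ 120
    N3: 43+12 = 55 ≤ 60
    N4: 111+12 = 123 > 110
Round 3 — N1, N4 snap.
  N1 sheds 133 kN to N18, N19, N2, N24, N3: 26 each (3 lost).
    N18: 43+26 = 69 ≤ 80
    N19: 32+26 = 58 ≤ 80
    N2: 90+26 = 116 > 100
    N24: 70+26 = 96 ≤ 120
    N3: 55+26 = 81 > 60
  N4 sheds 123 kN to N15, N18, N2, N3: 30 each (3 lost).
    N15: 52+30 = 82 > 70
    N18: 69+30 = 99 > 80
    N2: 116+30 = 146 > 100
    N3: 81+30 = 111 > 60
Round 4 — N15, N18, N2, N3 snap.
  N15 sheds 82 kN to N12: 82 each.
    N12: 80+82 = 162 > 130
  N18 sheds 99 kN to N12, N24: 49 each (1 lost).
    N12: 162+49 = 211 > 130
    N24: 96+49 = 145 > 120
  N2 sheds 146 kN to N24: 146 each.
    N24: 145+146 = 291 > 120
  N3 sheds 111 kN: no online neighbours, lost.
Round 5 — N12, N24 snap.
  N12 sheds 211 kN: no online neighbours, lost.
  N24 sheds 291 kN: no online neighbours, lost.
No further breaks.

N19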